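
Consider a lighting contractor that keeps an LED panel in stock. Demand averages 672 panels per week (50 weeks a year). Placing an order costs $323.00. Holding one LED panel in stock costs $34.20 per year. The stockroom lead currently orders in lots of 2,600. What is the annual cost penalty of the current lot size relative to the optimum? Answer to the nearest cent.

Annual demand D = 672 × 50 = 33,600.
EOQ = √(2DS/H) = √(2 × 33,600 × 323 / 34.2) ≈ 796.66.
Cost at Q* = (D/Q*)S + (Q*/2)H = √(2DSH) ≈ $27,245.76.
Cost at Q = 2,600: (33,600/2,600)×323 + (2,600/2)×34.2 = $4,174.15 + $44,460.00 = $48,634.15.
Excess = $48,634.15 − $27,245.76 = $21,388.39.

Extra cost ≈ $21,388.39 per year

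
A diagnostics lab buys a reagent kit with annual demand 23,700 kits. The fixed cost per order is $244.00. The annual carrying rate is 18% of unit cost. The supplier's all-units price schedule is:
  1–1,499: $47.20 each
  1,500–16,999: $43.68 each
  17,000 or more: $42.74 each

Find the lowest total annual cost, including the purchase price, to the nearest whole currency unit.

TC* ≈ $1,044,968

Holding cost per unit per year at price C is H = 0.18·C.
Candidates are each tier's EOQ (if it falls in that tier) and each price-break quantity.
EOQ at $47.20 = 1166.7 (feasible in tier 1): TC = 23,700×$47.20 + (23,700/1166.7)×244 + (1166.7/2)×0.18×$47.20 = $1,128,552.69.
EOQ at $43.68 = 1212.8 < 1500, so use break Q=1500: TC = 23,700×$43.68 + (23,700/1500.0)×244 + (1500.0/2)×0.18×$43.68 = $1,044,968.00.
EOQ at $42.74 = 1226.1 < 17000, so use break Q=17000: TC = 23,700×$42.74 + (23,700/17000.0)×244 + (17000.0/2)×0.18×$42.74 = $1,078,670.36.
Lowest total cost among the candidates is at Q = 1500.0.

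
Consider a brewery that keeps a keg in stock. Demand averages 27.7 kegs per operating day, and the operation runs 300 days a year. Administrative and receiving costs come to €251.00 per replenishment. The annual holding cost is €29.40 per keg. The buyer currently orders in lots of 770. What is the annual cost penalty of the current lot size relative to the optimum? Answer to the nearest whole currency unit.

Annual demand D = 27.7 × 300 = 8,310.
EOQ = √(2DS/H) = √(2 × 8,310 × 251 / 29.4) ≈ 376.69.
Cost at Q* = (D/Q*)S + (Q*/2)H = √(2DSH) ≈ €11,074.55.
Cost at Q = 770: (8,310/770)×251 + (770/2)×29.4 = €2,708.84 + €11,319.00 = €14,027.84.
Excess = €14,027.84 − €11,074.55 = €2,953.30.

Extra cost ≈ €2,953 per year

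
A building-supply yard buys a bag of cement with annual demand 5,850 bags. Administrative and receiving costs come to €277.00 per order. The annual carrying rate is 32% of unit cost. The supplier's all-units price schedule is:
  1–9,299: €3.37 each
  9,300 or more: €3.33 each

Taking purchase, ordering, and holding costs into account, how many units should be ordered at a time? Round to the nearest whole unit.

Q* ≈ 1,734 bags

Holding cost per unit per year at price C is H = 0.32·C.
Candidates are each tier's EOQ (if it falls in that tier) and each price-break quantity.
EOQ at €3.37 = 1733.6 (feasible in tier 1): TC = 5,850×€3.37 + (5,850/1733.6)×277 + (1733.6/2)×0.32×€3.37 = €21,583.99.
EOQ at €3.33 = 1744.0 < 9300, so use break Q=9300: TC = 5,850×€3.33 + (5,850/9300.0)×277 + (9300.0/2)×0.32×€3.33 = €24,609.78.
Lowest total cost is €21,583.99 at Q = 1733.6.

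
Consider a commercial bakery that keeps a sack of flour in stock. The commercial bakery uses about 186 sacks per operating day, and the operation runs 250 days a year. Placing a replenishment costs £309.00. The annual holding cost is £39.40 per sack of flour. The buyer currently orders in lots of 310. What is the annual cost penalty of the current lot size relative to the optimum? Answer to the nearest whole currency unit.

Extra cost ≈ £18,808 per year

Annual demand D = 186 × 250 = 46,500.
EOQ = √(2DS/H) = √(2 × 46,500 × 309 / 39.4) ≈ 854.03.
Cost at Q* = (D/Q*)S + (Q*/2)H = √(2DSH) ≈ £33,648.74.
Cost at Q = 310: (46,500/310)×309 + (310/2)×39.4 = £46,350.00 + £6,107.00 = £52,457.00.
Excess = £52,457.00 − £33,648.74 = £18,808.26.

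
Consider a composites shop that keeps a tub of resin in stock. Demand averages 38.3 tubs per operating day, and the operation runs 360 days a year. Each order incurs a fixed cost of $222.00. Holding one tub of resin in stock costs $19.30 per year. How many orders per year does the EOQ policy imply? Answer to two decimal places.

N ≈ 24.48 orders per year

Annual demand D = 38.3 × 360 = 13,788.
The optimal lot size = √(2DS/H) = √(2 × 13,788 × 222 / 19.3) ≈ 563.20.
Orders per year = D / Q* = 13,788 / 563.20 ≈ 24.481.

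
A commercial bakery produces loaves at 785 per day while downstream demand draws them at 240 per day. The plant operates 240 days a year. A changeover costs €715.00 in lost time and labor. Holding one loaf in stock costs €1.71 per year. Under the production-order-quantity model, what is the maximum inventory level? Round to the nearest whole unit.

Annual demand D = 240 × 240 = 57,600.
Production build-up factor (1 − d/p) = 1 − 240/785 = 0.6943.
Q* = √(2DS / (H(1 − d/p))) = √(2 × 57,600 × 715 / (1.71 × 0.6943)).
= √(82,368,000 / 1.1872) ≈ 8329.478.
Maximum inventory = Q*(1 − d/p) = 8329.478 × 0.6943 ≈ 5782.886.

I_max ≈ 5,783 loaves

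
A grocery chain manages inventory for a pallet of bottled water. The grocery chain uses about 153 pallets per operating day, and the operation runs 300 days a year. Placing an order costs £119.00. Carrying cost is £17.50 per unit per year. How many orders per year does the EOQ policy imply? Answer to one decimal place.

N ≈ 58.1 orders per year

Annual demand D = 153 × 300 = 45,900.
The optimal lot size = √(2DS/H) = √(2 × 45,900 × 119 / 17.5) ≈ 790.09.
Orders per year = D / Q* = 45,900 / 790.09 ≈ 58.095.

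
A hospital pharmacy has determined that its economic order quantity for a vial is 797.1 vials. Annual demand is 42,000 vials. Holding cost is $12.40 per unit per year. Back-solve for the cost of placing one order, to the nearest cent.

Squaring Q* = √(2DS/H) gives Q*² = 2DS/H.
From Q* = √(2DS/H): S = Q*²H / (2D) = 797.1² × 12.4 / (2 × 42,000) = 93.7925.

S ≈ $93.79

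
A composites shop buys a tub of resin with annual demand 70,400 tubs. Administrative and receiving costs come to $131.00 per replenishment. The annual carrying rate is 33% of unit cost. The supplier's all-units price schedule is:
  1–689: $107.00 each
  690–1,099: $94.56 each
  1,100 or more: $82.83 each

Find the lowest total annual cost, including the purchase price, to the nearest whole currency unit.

TC* ≈ $5,854,650

Holding cost per unit per year at price C is H = 0.33·C.
Candidates are each tier's EOQ (if it falls in that tier) and each price-break quantity.
Tier 1 ($107.00): EOQ = 722.8 exceeds tier's upper bound 689, so this tier is dominated.
EOQ at $94.56 = 768.8 (feasible in tier 2): TC = 70,400×$94.56 + (70,400/768.8)×131 + (768.8/2)×0.33×$94.56 = $6,681,014.96.
EOQ at $82.83 = 821.5 < 1100, so use break Q=1100: TC = 70,400×$82.83 + (70,400/1100.0)×131 + (1100.0/2)×0.33×$82.83 = $5,854,649.64.
Lowest total cost among the candidates is at Q = 1100.0.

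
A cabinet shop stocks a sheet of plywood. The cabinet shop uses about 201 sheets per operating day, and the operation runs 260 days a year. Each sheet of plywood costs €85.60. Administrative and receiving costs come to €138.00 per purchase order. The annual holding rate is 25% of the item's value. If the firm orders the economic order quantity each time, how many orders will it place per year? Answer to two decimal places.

Annual demand D = 201 × 260 = 52,260.
Holding cost H = 0.25 × €85.60 = €21.4000 per unit per year.
EOQ = √(2DS/H) = √(2 × 52,260 × 138 / 21.4) ≈ 820.98.
Orders per year = D / Q* = 52,260 / 820.98 ≈ 63.656.

N ≈ 63.66 orders per year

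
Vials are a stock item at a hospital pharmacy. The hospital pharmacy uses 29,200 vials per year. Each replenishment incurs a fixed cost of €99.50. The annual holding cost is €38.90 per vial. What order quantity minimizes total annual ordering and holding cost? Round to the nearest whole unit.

Q* ≈ 386 vials

EOQ = √(2DS / H) = √(2 × 29,200 × 99.5 / 38.9).
= √(5,810,800 / 38.9) = √149,377.892 ≈ 386.494.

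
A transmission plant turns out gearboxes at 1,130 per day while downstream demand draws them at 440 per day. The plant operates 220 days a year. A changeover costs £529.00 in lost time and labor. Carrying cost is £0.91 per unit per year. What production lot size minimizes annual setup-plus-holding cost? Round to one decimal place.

Q* ≈ 13,576.1 gearboxes

Annual demand D = 440 × 220 = 96,800.
Production build-up factor (1 − d/p) = 1 − 440/1,130 = 0.6106.
Q* = √(2DS / (H(1 − d/p))) = √(2 × 96,800 × 529 / (0.91 × 0.6106)).
= √(102,414,400 / 0.5557) ≈ 13576.083.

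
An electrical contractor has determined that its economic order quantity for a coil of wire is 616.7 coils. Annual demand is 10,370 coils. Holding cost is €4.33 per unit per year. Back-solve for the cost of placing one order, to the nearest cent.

Squaring Q* = √(2DS/H) gives Q*² = 2DS/H.
From Q* = √(2DS/H): S = Q*²H / (2D) = 616.7² × 4.33 / (2 × 10,370) = 79.4012.

S ≈ €79.40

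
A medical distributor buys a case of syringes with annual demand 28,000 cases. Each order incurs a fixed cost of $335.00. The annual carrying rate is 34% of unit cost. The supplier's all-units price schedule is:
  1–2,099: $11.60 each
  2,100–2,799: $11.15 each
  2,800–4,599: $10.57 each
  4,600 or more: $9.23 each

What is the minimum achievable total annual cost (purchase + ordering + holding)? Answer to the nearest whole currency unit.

Holding cost per unit per year at price C is H = 0.34·C.
For each price level, check whether its EOQ is feasible; otherwise the best quantity at that price is the breakpoint.
Tier 1 ($11.60): EOQ = 2181.0 exceeds tier's upper bound 2099, so this tier is dominated.
EOQ at $11.15 = 2224.5 (feasible in tier 2): TC = 28,000×$11.15 + (28,000/2224.5)×335 + (2224.5/2)×0.34×$11.15 = $320,633.22.
EOQ at $10.57 = 2284.8 < 2800, so use break Q=2800: TC = 28,000×$10.57 + (28,000/2800.0)×335 + (2800.0/2)×0.34×$10.57 = $304,341.32.
EOQ at $9.23 = 2445.0 < 4600, so use break Q=4600: TC = 28,000×$9.23 + (28,000/4600.0)×335 + (4600.0/2)×0.34×$9.23 = $267,696.99.
Lowest total cost among the candidates is at Q = 4600.0.

TC* ≈ $267,697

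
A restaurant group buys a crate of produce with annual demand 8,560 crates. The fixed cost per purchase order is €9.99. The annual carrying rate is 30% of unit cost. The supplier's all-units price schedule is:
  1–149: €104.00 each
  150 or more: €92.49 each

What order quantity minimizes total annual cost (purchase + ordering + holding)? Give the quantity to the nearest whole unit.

Q* ≈ 150 crates

Holding cost per unit per year at price C is H = 0.30·C.
For each price level, check whether its EOQ is feasible; otherwise the best quantity at that price is the breakpoint.
EOQ at €104.00 = 74.0 (feasible in tier 1): TC = 8,560×€104.00 + (8,560/74.0)×9.99 + (74.0/2)×0.30×€104.00 = €892,550.00.
EOQ at €92.49 = 78.5 < 150, so use break Q=150: TC = 8,560×€92.49 + (8,560/150.0)×9.99 + (150.0/2)×0.30×€92.49 = €794,365.52.
Lowest total cost is €794,365.52 at Q = 150.0.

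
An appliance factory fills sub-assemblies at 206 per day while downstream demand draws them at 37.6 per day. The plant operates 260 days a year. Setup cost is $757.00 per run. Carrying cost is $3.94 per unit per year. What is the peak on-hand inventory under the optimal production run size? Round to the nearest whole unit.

Annual demand D = 37.6 × 260 = 9,776.
Production build-up factor (1 − d/p) = 1 − 37.6/206 = 0.8175.
Q* = √(2DS / (H(1 − d/p))) = √(2 × 9,776 × 757 / (3.94 × 0.8175)).
= √(14,800,864 / 3.2209) ≈ 2143.670.
Maximum inventory = Q*(1 − d/p) = 2143.670 × 0.8175 ≈ 1752.398.

I_max ≈ 1,752 sub-assemblies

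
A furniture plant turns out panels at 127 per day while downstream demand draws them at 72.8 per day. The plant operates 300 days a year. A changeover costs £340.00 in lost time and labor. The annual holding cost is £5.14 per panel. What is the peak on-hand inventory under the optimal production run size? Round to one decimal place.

Annual demand D = 72.8 × 300 = 21,840.
Production build-up factor (1 − d/p) = 1 − 72.8/127 = 0.4268.
Q* = √(2DS / (H(1 − d/p))) = √(2 × 21,840 × 340 / (5.14 × 0.4268)).
= √(14,851,200 / 2.1936) ≈ 2601.965.
Maximum inventory = Q*(1 − d/p) = 2601.965 × 0.4268 ≈ 1110.445.

I_max ≈ 1,110.4 panels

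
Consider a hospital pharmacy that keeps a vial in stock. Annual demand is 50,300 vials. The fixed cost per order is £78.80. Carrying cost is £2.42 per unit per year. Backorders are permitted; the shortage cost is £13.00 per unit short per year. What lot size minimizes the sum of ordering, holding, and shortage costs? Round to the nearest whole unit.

Q* ≈ 1,971 vials

With planned backorders, Q* = √(2DS/H) · √((H+B)/B).
√(2DS/H) = √(2 × 50,300 × 78.8 / 2.42) = 1809.899.
√((H+B)/B) = √((2.42+13)/13) = 1.0891.
Q* ≈ 1971.174.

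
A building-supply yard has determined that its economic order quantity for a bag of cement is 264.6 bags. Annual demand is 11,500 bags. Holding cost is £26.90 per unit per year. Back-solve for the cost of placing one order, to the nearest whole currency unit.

The basic EOQ model gives Q* = √(2DS/H); rearrange for the unknown.
From Q* = √(2DS/H): S = Q*²H / (2D) = 264.6² × 26.9 / (2 × 11,500) = 81.8850.

S ≈ £82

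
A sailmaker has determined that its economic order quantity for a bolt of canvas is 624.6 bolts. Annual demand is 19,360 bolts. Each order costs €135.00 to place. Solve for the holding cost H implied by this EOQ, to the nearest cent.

H ≈ €13.40

Squaring Q* = √(2DS/H) gives Q*² = 2DS/H.
From Q* = √(2DS/H): H = 2DS / Q*² = 2 × 19,360 × 135 / 624.6² = 13.3988.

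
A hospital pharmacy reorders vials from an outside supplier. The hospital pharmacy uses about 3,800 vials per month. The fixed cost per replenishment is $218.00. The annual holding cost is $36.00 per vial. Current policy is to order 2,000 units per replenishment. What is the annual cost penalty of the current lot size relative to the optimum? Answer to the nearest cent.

Extra cost ≈ $14,217.13 per year

Annual demand D = 3,800 × 12 = 45,600.
EOQ = √(2DS/H) = √(2 × 45,600 × 218 / 36) ≈ 743.15.
Cost at Q* = (D/Q*)S + (Q*/2)H = √(2DSH) ≈ $26,753.27.
Cost at Q = 2,000: (45,600/2,000)×218 + (2,000/2)×36 = $4,970.40 + $36,000.00 = $40,970.40.
Excess = $40,970.40 − $26,753.27 = $14,217.13.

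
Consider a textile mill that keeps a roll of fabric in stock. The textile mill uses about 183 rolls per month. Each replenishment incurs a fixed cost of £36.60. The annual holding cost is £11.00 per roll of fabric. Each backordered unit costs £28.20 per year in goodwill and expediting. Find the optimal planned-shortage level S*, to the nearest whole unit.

Annual demand D = 183 × 12 = 2,196.
With planned backorders, Q* = √(2DS/H) · √((H+B)/B).
√(2DS/H) = √(2 × 2,196 × 36.6 / 11) = 120.886.
√((H+B)/B) = √((11+28.2)/28.2) = 1.1790.
Q* ≈ 142.526.
S* = Q* · H/(H+B) = 142.526 × 11/39.2 ≈ 39.995.

S* ≈ 40 rolls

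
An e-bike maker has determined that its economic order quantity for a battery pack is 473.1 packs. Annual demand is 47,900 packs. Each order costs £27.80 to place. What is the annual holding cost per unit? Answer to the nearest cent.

H ≈ £11.90

Invert the EOQ relation Q*² = 2DS/H.
From Q* = √(2DS/H): H = 2DS / Q*² = 2 × 47,900 × 27.8 / 473.1² = 11.8988.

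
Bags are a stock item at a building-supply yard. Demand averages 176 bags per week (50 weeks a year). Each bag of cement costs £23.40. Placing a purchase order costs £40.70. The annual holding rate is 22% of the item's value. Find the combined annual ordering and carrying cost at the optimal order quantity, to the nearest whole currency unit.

Annual demand D = 176 × 50 = 8,800.
Holding cost H = 0.22 × £23.40 = £5.1480 per unit per year.
The optimal lot size = √(2DS/H) = √(2 × 8,800 × 40.7 / 5.148) ≈ 373.02.
At the optimum the two cost components are equal, so total cost = 2·(Q*/2)H = Q*·H.
Minimum total = √(2DSH) = √(2 × 8,800 × 40.7 × 5.148) ≈ 1920.316.

TC* ≈ £1,920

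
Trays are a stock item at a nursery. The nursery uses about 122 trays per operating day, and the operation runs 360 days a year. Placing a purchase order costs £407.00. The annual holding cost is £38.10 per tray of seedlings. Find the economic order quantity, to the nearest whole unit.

Annual demand D = 122 × 360 = 43,920.
EOQ = √(2DS / H) = √(2 × 43,920 × 407 / 38.1).
= √(35,750,880 / 38.1) = √938,343.3071 ≈ 968.681.

Q* ≈ 969 trays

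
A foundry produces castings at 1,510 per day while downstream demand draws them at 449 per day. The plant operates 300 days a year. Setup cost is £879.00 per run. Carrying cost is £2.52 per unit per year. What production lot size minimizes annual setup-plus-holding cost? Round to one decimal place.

Annual demand D = 449 × 300 = 134,700.
Production build-up factor (1 − d/p) = 1 − 449/1,510 = 0.7026.
Q* = √(2DS / (H(1 − d/p))) = √(2 × 134,700 × 879 / (2.52 × 0.7026)).
= √(236,802,600 / 1.7707) ≈ 11564.417.

Q* ≈ 11,564.4 castings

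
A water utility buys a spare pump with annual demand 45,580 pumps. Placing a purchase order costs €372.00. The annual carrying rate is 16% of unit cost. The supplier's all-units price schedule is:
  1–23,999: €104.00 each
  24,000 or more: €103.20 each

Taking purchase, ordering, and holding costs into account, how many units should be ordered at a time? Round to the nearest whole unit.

Holding cost per unit per year at price C is H = 0.16·C.
For each price level, check whether its EOQ is feasible; otherwise the best quantity at that price is the breakpoint.
EOQ at €104.00 = 1427.6 (feasible in tier 1): TC = 45,580×€104.00 + (45,580/1427.6)×372 + (1427.6/2)×0.16×€104.00 = €4,764,074.74.
EOQ at €103.20 = 1433.1 < 24000, so use break Q=24000: TC = 45,580×€103.20 + (45,580/24000.0)×372 + (24000.0/2)×0.16×€103.20 = €4,902,706.49.
Lowest total cost is €4,764,074.74 at Q = 1427.6.

Q* ≈ 1,428 pumps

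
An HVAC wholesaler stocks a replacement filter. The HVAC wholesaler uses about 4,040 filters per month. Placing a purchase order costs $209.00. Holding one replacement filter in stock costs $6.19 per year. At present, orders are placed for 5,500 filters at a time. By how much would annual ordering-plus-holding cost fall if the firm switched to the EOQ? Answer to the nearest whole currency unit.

Extra cost ≈ $7,665 per year

Annual demand D = 4,040 × 12 = 48,480.
EOQ = √(2DS/H) = √(2 × 48,480 × 209 / 6.19) ≈ 1809.36.
Cost at Q* = (D/Q*)S + (Q*/2)H = √(2DSH) ≈ $11,199.92.
Cost at Q = 5,500: (48,480/5,500)×209 + (5,500/2)×6.19 = $1,842.24 + $17,022.50 = $18,864.74.
Excess = $18,864.74 − $11,199.92 = $7,664.82.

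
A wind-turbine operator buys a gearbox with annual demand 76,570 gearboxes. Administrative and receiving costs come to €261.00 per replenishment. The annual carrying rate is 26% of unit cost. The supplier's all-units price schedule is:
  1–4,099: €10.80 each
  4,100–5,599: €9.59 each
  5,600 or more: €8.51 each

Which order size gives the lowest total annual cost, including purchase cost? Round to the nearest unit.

Q* ≈ 5,600 gearboxes

Holding cost per unit per year at price C is H = 0.26·C.
Evaluate total cost at each tier's feasible EOQ or, if the EOQ is below the tier, at the tier's minimum quantity.
EOQ at €10.80 = 3772.8 (feasible in tier 1): TC = 76,570×€10.80 + (76,570/3772.8)×261 + (3772.8/2)×0.26×€10.80 = €837,550.08.
EOQ at €9.59 = 4003.8 < 4100, so use break Q=4100: TC = 76,570×€9.59 + (76,570/4100.0)×261 + (4100.0/2)×0.26×€9.59 = €744,292.10.
EOQ at €8.51 = 4250.2 < 5600, so use break Q=5600: TC = 76,570×€8.51 + (76,570/5600.0)×261 + (5600.0/2)×0.26×€8.51 = €661,374.69.
Lowest total cost is €661,374.69 at Q = 5600.0.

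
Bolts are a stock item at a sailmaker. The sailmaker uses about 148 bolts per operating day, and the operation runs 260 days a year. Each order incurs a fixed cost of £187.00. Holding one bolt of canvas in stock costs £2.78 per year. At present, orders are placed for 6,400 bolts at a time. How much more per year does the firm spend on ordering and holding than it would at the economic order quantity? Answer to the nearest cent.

Annual demand D = 148 × 260 = 38,480.
EOQ = √(2DS/H) = √(2 × 38,480 × 187 / 2.78) ≈ 2275.26.
Cost at Q* = (D/Q*)S + (Q*/2)H = √(2DSH) ≈ £6,325.22.
Cost at Q = 6,400: (38,480/6,400)×187 + (6,400/2)×2.78 = £1,124.34 + £8,896.00 = £10,020.34.
Excess = £10,020.34 − £6,325.22 = £3,695.12.

Extra cost ≈ £3,695.12 per year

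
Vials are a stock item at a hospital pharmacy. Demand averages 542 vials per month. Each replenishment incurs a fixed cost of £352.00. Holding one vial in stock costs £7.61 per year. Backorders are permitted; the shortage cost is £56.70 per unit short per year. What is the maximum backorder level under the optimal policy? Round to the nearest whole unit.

Annual demand D = 542 × 12 = 6,504.
With planned backorders, Q* = √(2DS/H) · √((H+B)/B).
√(2DS/H) = √(2 × 6,504 × 352 / 7.61) = 775.683.
√((H+B)/B) = √((7.61+56.7)/56.7) = 1.0650.
Q* ≈ 826.099.
S* = Q* · H/(H+B) = 826.099 × 7.61/64.31 ≈ 97.755.

S* ≈ 98 vials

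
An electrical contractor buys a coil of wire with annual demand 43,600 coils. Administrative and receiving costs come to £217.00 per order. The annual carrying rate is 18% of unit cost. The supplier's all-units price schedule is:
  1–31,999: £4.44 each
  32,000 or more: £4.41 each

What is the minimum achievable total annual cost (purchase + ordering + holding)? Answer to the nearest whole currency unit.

Holding cost per unit per year at price C is H = 0.18·C.
Candidates are each tier's EOQ (if it falls in that tier) and each price-break quantity.
EOQ at £4.44 = 4865.9 (feasible in tier 1): TC = 43,600×£4.44 + (43,600/4865.9)×217 + (4865.9/2)×0.18×£4.44 = £197,472.80.
EOQ at £4.41 = 4882.4 < 32000, so use break Q=32000: TC = 43,600×£4.41 + (43,600/32000.0)×217 + (32000.0/2)×0.18×£4.41 = £205,272.46.
Lowest total cost among the candidates is at Q = 4865.9.

TC* ≈ £197,473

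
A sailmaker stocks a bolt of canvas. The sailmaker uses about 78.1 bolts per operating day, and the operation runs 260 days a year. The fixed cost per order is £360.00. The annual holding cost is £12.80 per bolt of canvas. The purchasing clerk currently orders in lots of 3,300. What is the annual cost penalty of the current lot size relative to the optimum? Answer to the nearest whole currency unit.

Extra cost ≈ £9,655 per year

Annual demand D = 78.1 × 260 = 20,306.
EOQ = √(2DS/H) = √(2 × 20,306 × 360 / 12.8) ≈ 1068.74.
Cost at Q* = (D/Q*)S + (Q*/2)H = √(2DSH) ≈ £13,679.92.
Cost at Q = 3,300: (20,306/3,300)×360 + (3,300/2)×12.8 = £2,215.20 + £21,120.00 = £23,335.20.
Excess = £23,335.20 − £13,679.92 = £9,655.28.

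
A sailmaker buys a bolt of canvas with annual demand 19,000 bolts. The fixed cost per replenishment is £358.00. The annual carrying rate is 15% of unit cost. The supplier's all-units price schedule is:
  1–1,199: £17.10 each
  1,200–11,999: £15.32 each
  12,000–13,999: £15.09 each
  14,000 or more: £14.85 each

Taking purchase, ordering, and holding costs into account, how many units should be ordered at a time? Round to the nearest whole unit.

Holding cost per unit per year at price C is H = 0.15·C.
For each price level, check whether its EOQ is feasible; otherwise the best quantity at that price is the breakpoint.
Tier 1 (£17.10): EOQ = 2303.0 exceeds tier's upper bound 1199, so this tier is dominated.
EOQ at £15.32 = 2433.1 (feasible in tier 2): TC = 19,000×£15.32 + (19,000/2433.1)×358 + (2433.1/2)×0.15×£15.32 = £296,671.24.
EOQ at £15.09 = 2451.6 < 12000, so use break Q=12000: TC = 19,000×£15.09 + (19,000/12000.0)×358 + (12000.0/2)×0.15×£15.09 = £300,857.83.
EOQ at £14.85 = 2471.3 < 14000, so use break Q=14000: TC = 19,000×£14.85 + (19,000/14000.0)×358 + (14000.0/2)×0.15×£14.85 = £298,228.36.
Lowest total cost is £296,671.24 at Q = 2433.1.

Q* ≈ 2,433 bolts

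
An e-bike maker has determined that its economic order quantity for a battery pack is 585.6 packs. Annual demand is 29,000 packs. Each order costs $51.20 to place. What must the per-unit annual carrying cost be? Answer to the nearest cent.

H ≈ $8.66

Invert the EOQ relation Q*² = 2DS/H.
From Q* = √(2DS/H): H = 2DS / Q*² = 2 × 29,000 × 51.2 / 585.6² = 8.6596.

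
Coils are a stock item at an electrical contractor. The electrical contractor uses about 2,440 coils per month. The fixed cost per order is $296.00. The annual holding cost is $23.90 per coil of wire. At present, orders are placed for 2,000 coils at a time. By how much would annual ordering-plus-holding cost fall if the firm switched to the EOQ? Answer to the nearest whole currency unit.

Annual demand D = 2,440 × 12 = 29,280.
EOQ = √(2DS/H) = √(2 × 29,280 × 296 / 23.9) ≈ 851.62.
Cost at Q* = (D/Q*)S + (Q*/2)H = √(2DSH) ≈ $20,353.79.
Cost at Q = 2,000: (29,280/2,000)×296 + (2,000/2)×23.9 = $4,333.44 + $23,900.00 = $28,233.44.
Excess = $28,233.44 − $20,353.79 = $7,879.65.

Extra cost ≈ $7,880 per year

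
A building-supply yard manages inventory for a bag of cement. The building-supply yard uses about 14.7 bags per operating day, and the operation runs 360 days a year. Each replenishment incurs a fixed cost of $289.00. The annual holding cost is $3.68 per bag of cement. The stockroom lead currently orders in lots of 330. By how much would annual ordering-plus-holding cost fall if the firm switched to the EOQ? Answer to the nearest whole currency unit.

Annual demand D = 14.7 × 360 = 5,292.
EOQ = √(2DS/H) = √(2 × 5,292 × 289 / 3.68) ≈ 911.70.
Cost at Q* = (D/Q*)S + (Q*/2)H = √(2DSH) ≈ $3,355.04.
Cost at Q = 330: (5,292/330)×289 + (330/2)×3.68 = $4,634.51 + $607.20 = $5,241.71.
Excess = $5,241.71 − $3,355.04 = $1,886.67.

Extra cost ≈ $1,887 per year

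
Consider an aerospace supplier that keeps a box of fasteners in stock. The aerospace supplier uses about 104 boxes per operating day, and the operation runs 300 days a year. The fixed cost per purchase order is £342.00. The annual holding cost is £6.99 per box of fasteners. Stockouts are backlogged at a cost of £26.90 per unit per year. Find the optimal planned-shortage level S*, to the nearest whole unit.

S* ≈ 405 boxes

Annual demand D = 104 × 300 = 31,200.
With planned backorders, Q* = √(2DS/H) · √((H+B)/B).
√(2DS/H) = √(2 × 31,200 × 342 / 6.99) = 1747.297.
√((H+B)/B) = √((6.99+26.9)/26.9) = 1.1224.
Q* ≈ 1961.220.
S* = Q* · H/(H+B) = 1961.220 × 6.99/33.89 ≈ 404.513.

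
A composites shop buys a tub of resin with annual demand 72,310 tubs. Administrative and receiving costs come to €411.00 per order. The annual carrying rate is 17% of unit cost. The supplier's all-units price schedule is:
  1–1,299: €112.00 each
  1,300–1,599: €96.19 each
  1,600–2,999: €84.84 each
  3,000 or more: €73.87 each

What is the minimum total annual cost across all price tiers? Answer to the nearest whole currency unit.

Holding cost per unit per year at price C is H = 0.17·C.
For each price level, check whether its EOQ is feasible; otherwise the best quantity at that price is the breakpoint.
Tier 1 (€112.00): EOQ = 1766.9 exceeds tier's upper bound 1299, so this tier is dominated.
Tier 2 (€96.19): EOQ = 1906.5 exceeds tier's upper bound 1599, so this tier is dominated.
EOQ at €84.84 = 2030.1 (feasible in tier 3): TC = 72,310×€84.84 + (72,310/2030.1)×411 + (2030.1/2)×0.17×€84.84 = €6,164,059.65.
EOQ at €73.87 = 2175.6 < 3000, so use break Q=3000: TC = 72,310×€73.87 + (72,310/3000.0)×411 + (3000.0/2)×0.17×€73.87 = €5,370,283.02.
Lowest total cost among the candidates is at Q = 3000.0.

TC* ≈ €5,370,283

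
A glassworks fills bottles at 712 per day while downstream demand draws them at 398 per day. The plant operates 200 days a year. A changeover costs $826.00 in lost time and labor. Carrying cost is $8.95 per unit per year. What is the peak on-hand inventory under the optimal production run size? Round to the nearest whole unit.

I_max ≈ 2,546 bottles

Annual demand D = 398 × 200 = 79,600.
Production build-up factor (1 − d/p) = 1 − 398/712 = 0.4410.
Q* = √(2DS / (H(1 − d/p))) = √(2 × 79,600 × 826 / (8.95 × 0.4410)).
= √(131,499,200 / 3.9471) ≈ 5771.985.
Maximum inventory = Q*(1 − d/p) = 5771.985 × 0.4410 ≈ 2545.510.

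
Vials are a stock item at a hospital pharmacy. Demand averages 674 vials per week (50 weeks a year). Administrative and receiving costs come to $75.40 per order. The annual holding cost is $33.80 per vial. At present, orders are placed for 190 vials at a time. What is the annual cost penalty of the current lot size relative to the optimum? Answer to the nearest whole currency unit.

Annual demand D = 674 × 50 = 33,700.
EOQ = √(2DS/H) = √(2 × 33,700 × 75.4 / 33.8) ≈ 387.75.
Cost at Q* = (D/Q*)S + (Q*/2)H = √(2DSH) ≈ $13,106.11.
Cost at Q = 190: (33,700/190)×75.4 + (190/2)×33.8 = $13,373.58 + $3,211.00 = $16,584.58.
Excess = $16,584.58 − $13,106.11 = $3,478.46.

Extra cost ≈ $3,478 per year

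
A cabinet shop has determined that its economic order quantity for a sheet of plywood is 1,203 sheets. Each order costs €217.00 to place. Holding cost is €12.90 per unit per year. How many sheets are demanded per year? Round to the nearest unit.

D ≈ 43,016 sheets per year

The basic EOQ model gives Q* = √(2DS/H); rearrange for the unknown.
From Q* = √(2DS/H): D = Q*²H / (2S) = 1,203² × 12.9 / (2 × 217) = 43016.120.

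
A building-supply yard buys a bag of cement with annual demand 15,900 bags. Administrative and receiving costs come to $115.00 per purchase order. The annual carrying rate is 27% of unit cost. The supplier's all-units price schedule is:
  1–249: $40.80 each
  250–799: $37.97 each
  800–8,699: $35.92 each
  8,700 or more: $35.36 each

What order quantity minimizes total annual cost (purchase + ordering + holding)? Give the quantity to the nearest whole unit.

Q* ≈ 800 bags

Holding cost per unit per year at price C is H = 0.27·C.
Candidates are each tier's EOQ (if it falls in that tier) and each price-break quantity.
Tier 1 ($40.80): EOQ = 576.2 exceeds tier's upper bound 249, so this tier is dominated.
EOQ at $37.97 = 597.3 (feasible in tier 2): TC = 15,900×$37.97 + (15,900/597.3)×115 + (597.3/2)×0.27×$37.97 = $609,846.01.
EOQ at $35.92 = 614.1 < 800, so use break Q=800: TC = 15,900×$35.92 + (15,900/800.0)×115 + (800.0/2)×0.27×$35.92 = $577,292.98.
EOQ at $35.36 = 618.9 < 8700, so use break Q=8700: TC = 15,900×$35.36 + (15,900/8700.0)×115 + (8700.0/2)×0.27×$35.36 = $603,964.49.
Lowest total cost is $577,292.98 at Q = 800.0.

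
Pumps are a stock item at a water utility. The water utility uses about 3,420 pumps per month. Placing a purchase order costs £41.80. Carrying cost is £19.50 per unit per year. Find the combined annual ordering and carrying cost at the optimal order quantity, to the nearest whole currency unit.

TC* ≈ £8,179

Annual demand D = 3,420 × 12 = 41,040.
The optimal lot size = √(2DS/H) = √(2 × 41,040 × 41.8 / 19.5) ≈ 419.46.
At Q*, ordering cost (D/Q*)S equals holding cost (Q*/2)H, each = √(DSH/2).
Minimum total = √(2DSH) = √(2 × 41,040 × 41.8 × 19.5) ≈ 8179.450.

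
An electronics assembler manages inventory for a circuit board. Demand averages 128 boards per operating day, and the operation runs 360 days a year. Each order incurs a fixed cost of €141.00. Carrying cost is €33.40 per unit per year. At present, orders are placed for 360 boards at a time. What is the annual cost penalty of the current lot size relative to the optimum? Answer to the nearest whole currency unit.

Annual demand D = 128 × 360 = 46,080.
EOQ = √(2DS/H) = √(2 × 46,080 × 141 / 33.4) ≈ 623.75.
Cost at Q* = (D/Q*)S + (Q*/2)H = √(2DSH) ≈ €20,833.11.
Cost at Q = 360: (46,080/360)×141 + (360/2)×33.4 = €18,048.00 + €6,012.00 = €24,060.00.
Excess = €24,060.00 − €20,833.11 = €3,226.89.

Extra cost ≈ €3,227 per year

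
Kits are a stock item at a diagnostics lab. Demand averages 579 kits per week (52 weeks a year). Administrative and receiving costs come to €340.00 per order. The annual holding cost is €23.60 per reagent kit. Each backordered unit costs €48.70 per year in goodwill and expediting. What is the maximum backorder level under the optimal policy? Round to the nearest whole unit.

Annual demand D = 579 × 52 = 30,108.
With planned backorders, Q* = √(2DS/H) · √((H+B)/B).
√(2DS/H) = √(2 × 30,108 × 340 / 23.6) = 931.407.
√((H+B)/B) = √((23.6+48.7)/48.7) = 1.2184.
Q* ≈ 1134.865.
S* = Q* · H/(H+B) = 1134.865 × 23.6/72.3 ≈ 370.440.

S* ≈ 370 kits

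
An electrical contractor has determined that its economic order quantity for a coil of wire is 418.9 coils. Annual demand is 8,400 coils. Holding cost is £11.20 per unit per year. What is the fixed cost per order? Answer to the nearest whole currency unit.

Invert the EOQ relation Q*² = 2DS/H.
From Q* = √(2DS/H): S = Q*²H / (2D) = 418.9² × 11.2 / (2 × 8,400) = 116.9848.

S ≈ £117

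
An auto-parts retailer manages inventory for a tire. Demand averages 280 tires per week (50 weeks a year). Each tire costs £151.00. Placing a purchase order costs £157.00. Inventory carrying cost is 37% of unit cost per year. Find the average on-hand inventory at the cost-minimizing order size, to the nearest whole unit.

Annual demand D = 280 × 50 = 14,000.
Holding cost H = 0.37 × £151.00 = £55.8700 per unit per year.
EOQ = √(2DS/H) = √(2 × 14,000 × 157 / 55.87) ≈ 280.50.
Average inventory = Q*/2 ≈ 280.50 / 2 = 140.252.

Average inventory ≈ 140 tires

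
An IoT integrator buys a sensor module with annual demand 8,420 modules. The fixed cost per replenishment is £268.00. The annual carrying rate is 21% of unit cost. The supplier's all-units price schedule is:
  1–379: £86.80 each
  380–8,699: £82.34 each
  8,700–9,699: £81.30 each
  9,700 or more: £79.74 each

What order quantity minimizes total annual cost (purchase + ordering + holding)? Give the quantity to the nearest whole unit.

Q* ≈ 511 modules

Holding cost per unit per year at price C is H = 0.21·C.
For each price level, check whether its EOQ is feasible; otherwise the best quantity at that price is the breakpoint.
Tier 1 (£86.80): EOQ = 497.6 exceeds tier's upper bound 379, so this tier is dominated.
EOQ at £82.34 = 510.9 (feasible in tier 2): TC = 8,420×£82.34 + (8,420/510.9)×268 + (510.9/2)×0.21×£82.34 = £702,136.72.
EOQ at £81.30 = 514.1 < 8700, so use break Q=8700: TC = 8,420×£81.30 + (8,420/8700.0)×268 + (8700.0/2)×0.21×£81.30 = £759,072.92.
EOQ at £79.74 = 519.1 < 9700, so use break Q=9700: TC = 8,420×£79.74 + (8,420/9700.0)×268 + (9700.0/2)×0.21×£79.74 = £752,858.63.
Lowest total cost is £702,136.72 at Q = 510.9.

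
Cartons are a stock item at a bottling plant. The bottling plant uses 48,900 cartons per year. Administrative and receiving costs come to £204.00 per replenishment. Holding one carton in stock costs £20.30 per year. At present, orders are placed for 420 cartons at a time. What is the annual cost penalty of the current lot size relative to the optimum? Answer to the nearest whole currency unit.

EOQ = √(2DS/H) = √(2 × 48,900 × 204 / 20.3) ≈ 991.37.
Cost at Q* = (D/Q*)S + (Q*/2)H = √(2DSH) ≈ £20,124.84.
Cost at Q = 420: (48,900/420)×204 + (420/2)×20.3 = £23,751.43 + £4,263.00 = £28,014.43.
Excess = £28,014.43 − £20,124.84 = £7,889.58.

Extra cost ≈ £7,890 per year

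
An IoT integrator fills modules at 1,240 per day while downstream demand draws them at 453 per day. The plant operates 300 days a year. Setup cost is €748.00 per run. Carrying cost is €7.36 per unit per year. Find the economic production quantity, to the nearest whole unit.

Annual demand D = 453 × 300 = 135,900.
Production build-up factor (1 − d/p) = 1 − 453/1,240 = 0.6347.
Q* = √(2DS / (H(1 − d/p))) = √(2 × 135,900 × 748 / (7.36 × 0.6347)).
= √(203,306,400 / 4.6712) ≈ 6597.207.

Q* ≈ 6,597 modules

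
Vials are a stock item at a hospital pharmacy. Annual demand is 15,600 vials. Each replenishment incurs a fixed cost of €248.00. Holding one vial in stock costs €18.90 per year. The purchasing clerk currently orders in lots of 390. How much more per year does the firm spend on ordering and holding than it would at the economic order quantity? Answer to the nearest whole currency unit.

EOQ = √(2DS/H) = √(2 × 15,600 × 248 / 18.9) ≈ 639.84.
Cost at Q* = (D/Q*)S + (Q*/2)H = √(2DSH) ≈ €12,093.00.
Cost at Q = 390: (15,600/390)×248 + (390/2)×18.9 = €9,920.00 + €3,685.50 = €13,605.50.
Excess = €13,605.50 − €12,093.00 = €1,512.50.

Extra cost ≈ €1,513 per year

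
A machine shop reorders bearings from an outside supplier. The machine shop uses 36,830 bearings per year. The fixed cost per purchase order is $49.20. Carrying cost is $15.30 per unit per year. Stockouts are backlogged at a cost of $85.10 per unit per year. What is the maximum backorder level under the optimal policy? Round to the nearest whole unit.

S* ≈ 81 bearings

With planned backorders, Q* = √(2DS/H) · √((H+B)/B).
√(2DS/H) = √(2 × 36,830 × 49.2 / 15.3) = 486.690.
√((H+B)/B) = √((15.3+85.1)/85.1) = 1.0862.
Q* ≈ 528.634.
S* = Q* · H/(H+B) = 528.634 × 15.3/100.4 ≈ 80.559.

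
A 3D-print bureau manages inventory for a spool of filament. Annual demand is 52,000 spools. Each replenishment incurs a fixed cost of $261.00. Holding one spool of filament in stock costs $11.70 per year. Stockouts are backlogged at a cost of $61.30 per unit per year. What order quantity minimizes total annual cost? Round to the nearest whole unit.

With planned backorders, Q* = √(2DS/H) · √((H+B)/B).
√(2DS/H) = √(2 × 52,000 × 261 / 11.7) = 1523.155.
√((H+B)/B) = √((11.7+61.3)/61.3) = 1.0913.
Q* ≈ 1662.169.

Q* ≈ 1,662 spools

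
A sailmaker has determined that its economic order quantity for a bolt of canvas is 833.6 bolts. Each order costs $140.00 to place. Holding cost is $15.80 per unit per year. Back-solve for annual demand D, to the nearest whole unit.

Invert the EOQ relation Q*² = 2DS/H.
From Q* = √(2DS/H): D = Q*²H / (2S) = 833.6² × 15.8 / (2 × 140) = 39211.591.

D ≈ 39,212 bolts per year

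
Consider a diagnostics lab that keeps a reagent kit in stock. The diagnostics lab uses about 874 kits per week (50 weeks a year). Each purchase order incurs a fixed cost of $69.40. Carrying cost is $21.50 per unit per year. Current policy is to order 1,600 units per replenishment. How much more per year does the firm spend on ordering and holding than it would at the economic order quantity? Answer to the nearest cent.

Extra cost ≈ $7,675.79 per year

Annual demand D = 874 × 50 = 43,700.
EOQ = √(2DS/H) = √(2 × 43,700 × 69.4 / 21.5) ≈ 531.15.
Cost at Q* = (D/Q*)S + (Q*/2)H = √(2DSH) ≈ $11,419.70.
Cost at Q = 1,600: (43,700/1,600)×69.4 + (1,600/2)×21.5 = $1,895.49 + $17,200.00 = $19,095.49.
Excess = $19,095.49 − $11,419.70 = $7,675.79.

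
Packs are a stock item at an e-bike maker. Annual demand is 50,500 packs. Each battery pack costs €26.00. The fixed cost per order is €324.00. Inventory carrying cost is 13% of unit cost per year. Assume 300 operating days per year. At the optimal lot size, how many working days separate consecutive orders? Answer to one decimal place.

Holding cost H = 0.13 × €26.00 = €3.3800 per unit per year.
EOQ = √(2DS/H) = √(2 × 50,500 × 324 / 3.38) ≈ 3111.54.
Cycle time = Q*/D × 300 = 3111.54 / 50,500 × 300 ≈ 18.484 days.

T ≈ 18.5 days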